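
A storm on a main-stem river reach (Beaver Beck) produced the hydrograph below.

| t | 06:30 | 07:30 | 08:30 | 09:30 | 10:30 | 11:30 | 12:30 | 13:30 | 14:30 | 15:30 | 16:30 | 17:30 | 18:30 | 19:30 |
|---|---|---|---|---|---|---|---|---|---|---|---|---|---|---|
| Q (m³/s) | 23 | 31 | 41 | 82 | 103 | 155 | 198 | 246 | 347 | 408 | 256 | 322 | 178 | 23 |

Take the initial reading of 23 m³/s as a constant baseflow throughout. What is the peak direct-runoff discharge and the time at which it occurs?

Subtracting baseflow gives direct-runoff ordinates: 0.0, 8.0, 18.0, 59.0, 80.0, 132.0, 175.0, 223.0, 324.0, 385.0, 233.0, 299.0, 155.0, 0.0 m³/s.
The maximum is 385.0 m³/s, occurring at the reading for t = 15:30.

Q_p = 385.0 m³/s at t = 15:30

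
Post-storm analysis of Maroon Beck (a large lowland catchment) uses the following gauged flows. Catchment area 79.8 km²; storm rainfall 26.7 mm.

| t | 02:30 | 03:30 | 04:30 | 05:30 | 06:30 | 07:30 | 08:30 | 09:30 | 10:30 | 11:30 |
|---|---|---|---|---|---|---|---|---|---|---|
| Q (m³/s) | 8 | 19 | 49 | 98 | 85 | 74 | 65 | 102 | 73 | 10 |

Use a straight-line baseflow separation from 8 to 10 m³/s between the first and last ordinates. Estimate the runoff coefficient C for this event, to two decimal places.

ΣQ_DR = 493.0 m³/s; V = ΣQ_DR·Δt = 1.775 × 10^6 m³.
Runoff depth d = V / A = 22.24 mm.
C = d / P = 22.24 / 26.7 = 0.83.

C ≈ 0.83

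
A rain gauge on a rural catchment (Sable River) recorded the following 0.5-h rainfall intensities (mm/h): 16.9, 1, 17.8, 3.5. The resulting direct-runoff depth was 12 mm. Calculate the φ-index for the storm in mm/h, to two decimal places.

Only the 2 blocks with intensity above φ contribute runoff: 16.9, 17.8 mm/h.
Σ(I−φ)·Δt = d  ⇒  (16.9+17.8 − 2φ)·0.5 = 12
φ = (34.70 − 12/0.5) / 2 = 5.35 mm/h.

φ ≈ 5.35 mm/h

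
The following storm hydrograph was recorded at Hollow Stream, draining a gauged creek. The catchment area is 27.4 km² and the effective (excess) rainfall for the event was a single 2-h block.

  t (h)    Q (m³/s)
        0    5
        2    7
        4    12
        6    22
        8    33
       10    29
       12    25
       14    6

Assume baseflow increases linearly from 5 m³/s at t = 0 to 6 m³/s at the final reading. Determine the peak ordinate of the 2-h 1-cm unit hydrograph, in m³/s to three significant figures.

Direct runoff: 0.00, 1.86, 6.71, 16.57, 27.43, 23.29, 19.14, 0.00 m³/s; ΣQ_DR = 95.00 m³/s, peak = 27.43 m³/s.
Runoff depth d = ΣQ_DR·Δt / A = 95.00 × 7200 / (27.4 km²) = 24.96 mm.
The 1-cm UH is the DRH scaled by (10 mm)/d, so U_p = 27.43 × 10/24.96 = 11.0 m³/s.

U_p ≈ 11.0 m³/s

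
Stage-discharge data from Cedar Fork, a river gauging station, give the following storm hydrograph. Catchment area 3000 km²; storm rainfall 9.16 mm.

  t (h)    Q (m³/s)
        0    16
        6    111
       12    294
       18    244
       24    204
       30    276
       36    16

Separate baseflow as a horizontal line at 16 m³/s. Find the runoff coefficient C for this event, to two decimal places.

C ≈ 0.82

ΣQ_DR = 1049 m³/s; V = ΣQ_DR·Δt = 2.266 × 10^7 m³.
Runoff depth d = V / A = 7.553 mm.
C = d / P = 7.553 / 9.16 = 0.82.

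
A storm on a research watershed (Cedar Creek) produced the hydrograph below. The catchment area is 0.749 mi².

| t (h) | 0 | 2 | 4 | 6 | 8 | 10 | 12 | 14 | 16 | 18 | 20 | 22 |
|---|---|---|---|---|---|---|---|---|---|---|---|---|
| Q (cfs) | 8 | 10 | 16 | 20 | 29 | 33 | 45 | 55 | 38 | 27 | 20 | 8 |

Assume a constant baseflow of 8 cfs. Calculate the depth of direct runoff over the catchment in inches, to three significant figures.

Direct runoff: 0.0, 2.0, 8.0, 12.0, 21.0, 25.0, 37.0, 47.0, 30.0, 19.0, 12.0, 0.0 cfs; ΣQ_DR = 213.0 cfs.
V = ΣQ_DR · Δt = 213.0 × 7200 s = 1.534 × 10^6 ft³.
Over A = 0.749 mi², depth = V / A = 0.881 in.

d ≈ 0.881 in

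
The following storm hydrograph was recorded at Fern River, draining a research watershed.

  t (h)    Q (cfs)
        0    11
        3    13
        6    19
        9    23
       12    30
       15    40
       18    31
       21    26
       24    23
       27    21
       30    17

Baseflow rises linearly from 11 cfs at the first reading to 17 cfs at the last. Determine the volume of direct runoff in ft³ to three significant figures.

V ≈ 1.08 × 10^6 ft³

Direct-runoff ordinates (Q − Q_b): 0.00, 1.40, 6.80, 10.20, 16.60, 26.00, 16.40, 10.80, 7.20, 4.60, 0.00 cfs.
ΣQ_DR = 100.0 cfs.
With Δt = 3 h = 10800 s, V = ΣQ_DR · Δt = 100.0 × 10800 = 1.08 × 10^6 ft³.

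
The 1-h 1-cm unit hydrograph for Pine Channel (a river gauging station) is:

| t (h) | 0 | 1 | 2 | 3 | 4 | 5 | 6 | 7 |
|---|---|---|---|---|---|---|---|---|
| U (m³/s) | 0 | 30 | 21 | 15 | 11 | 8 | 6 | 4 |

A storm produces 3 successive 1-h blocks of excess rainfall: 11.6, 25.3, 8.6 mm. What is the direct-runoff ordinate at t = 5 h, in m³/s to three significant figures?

By discrete convolution, Q_j = Σ (P_i / 10 mm) · U_{j−i}.
At t = 5 h (j=5): Q = (11.6/10)·8 + (25.3/10)·11 + (8.6/10)·15 = 50.0 m³/s.

Q ≈ 50.0 m³/s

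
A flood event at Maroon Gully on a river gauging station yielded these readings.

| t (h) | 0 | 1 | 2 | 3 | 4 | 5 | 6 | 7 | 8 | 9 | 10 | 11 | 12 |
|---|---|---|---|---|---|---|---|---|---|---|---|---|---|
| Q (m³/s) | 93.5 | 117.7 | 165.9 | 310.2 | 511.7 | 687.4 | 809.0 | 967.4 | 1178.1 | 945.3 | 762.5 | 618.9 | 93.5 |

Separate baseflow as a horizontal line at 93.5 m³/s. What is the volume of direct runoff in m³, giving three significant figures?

V ≈ 2.18 × 10^7 m³

Direct-runoff ordinates (Q − Q_b): 0.0, 24.2, 72.4, 216.7, 418.2, 593.9, 715.5, 873.9, 1084.6, 851.8, 669.0, 525.4, 0.0 m³/s.
ΣQ_DR = 6046 m³/s.
With Δt = 1 h = 3600 s, V = ΣQ_DR · Δt = 6046 × 3600 = 2.18 × 10^7 m³.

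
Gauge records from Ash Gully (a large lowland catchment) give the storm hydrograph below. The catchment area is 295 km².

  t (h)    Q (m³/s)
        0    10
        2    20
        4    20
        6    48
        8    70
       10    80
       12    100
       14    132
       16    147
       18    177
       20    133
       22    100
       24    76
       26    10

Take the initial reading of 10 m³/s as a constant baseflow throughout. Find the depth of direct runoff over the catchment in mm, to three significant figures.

Direct runoff: 0.0, 10.0, 10.0, 38.0, 60.0, 70.0, 90.0, 122.0, 137.0, 167.0, 123.0, 90.0, 66.0, 0.0 m³/s; ΣQ_DR = 983.0 m³/s.
V = ΣQ_DR · Δt = 983.0 × 7200 s = 7.078 × 10^6 m³.
Over A = 295 km², depth = V / A = 24.0 mm.

d ≈ 24.0 mm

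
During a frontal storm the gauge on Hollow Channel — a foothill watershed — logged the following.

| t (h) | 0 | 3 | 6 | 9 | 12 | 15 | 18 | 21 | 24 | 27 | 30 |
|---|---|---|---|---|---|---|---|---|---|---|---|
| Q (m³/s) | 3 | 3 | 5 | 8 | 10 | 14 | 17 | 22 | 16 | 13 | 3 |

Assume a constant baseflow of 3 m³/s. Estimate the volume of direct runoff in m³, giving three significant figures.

V ≈ 8.75 × 10^5 m³

Direct-runoff ordinates (Q − Q_b): 0.0, 0.0, 2.0, 5.0, 7.0, 11.0, 14.0, 19.0, 13.0, 10.0, 0.0 m³/s.
ΣQ_DR = 81.00 m³/s.
With Δt = 3 h = 10800 s, V = ΣQ_DR · Δt = 81.00 × 10800 = 8.75 × 10^5 m³.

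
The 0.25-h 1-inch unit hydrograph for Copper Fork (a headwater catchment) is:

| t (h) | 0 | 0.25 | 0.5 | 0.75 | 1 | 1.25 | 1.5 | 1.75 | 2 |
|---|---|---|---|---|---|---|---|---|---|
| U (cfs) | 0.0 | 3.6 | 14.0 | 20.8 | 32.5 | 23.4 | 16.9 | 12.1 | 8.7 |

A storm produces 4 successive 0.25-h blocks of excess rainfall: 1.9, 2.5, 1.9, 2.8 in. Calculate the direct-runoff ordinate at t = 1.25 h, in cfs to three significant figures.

By discrete convolution, Q_j = Σ (P_i / 1 in) · U_{j−i}.
At t = 1.25 h (j=5): Q = (1.9/1)·23.4 + (2.5/1)·32.5 + (1.9/1)·20.8 + (2.8/1)·14.0 = 204 cfs.

Q ≈ 204 cfs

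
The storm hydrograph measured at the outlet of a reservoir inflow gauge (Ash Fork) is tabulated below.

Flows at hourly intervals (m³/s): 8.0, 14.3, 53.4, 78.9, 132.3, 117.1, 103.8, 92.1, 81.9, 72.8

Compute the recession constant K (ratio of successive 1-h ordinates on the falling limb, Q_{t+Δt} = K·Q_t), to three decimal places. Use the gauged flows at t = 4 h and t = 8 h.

K ≈ 0.887

Using the recession-limb readings at t = 4 h and t = 8 h: Q falls from 132.3 to 81.9 m³/s over 4 intervals.
K = (Q₂/Q₁)^(1/4) = (81.9/132.3)^(1/4) = 0.887.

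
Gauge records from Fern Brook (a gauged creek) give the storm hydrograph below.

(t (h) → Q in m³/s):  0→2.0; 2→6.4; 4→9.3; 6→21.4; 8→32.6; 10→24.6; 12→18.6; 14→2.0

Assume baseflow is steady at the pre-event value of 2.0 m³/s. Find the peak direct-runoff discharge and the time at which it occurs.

Q_p = 30.6 m³/s at t = 8 h

Subtracting baseflow gives direct-runoff ordinates: 0.0, 4.4, 7.3, 19.4, 30.6, 22.6, 16.6, 0.0 m³/s.
The maximum is 30.6 m³/s, occurring at the reading for t = 8 h.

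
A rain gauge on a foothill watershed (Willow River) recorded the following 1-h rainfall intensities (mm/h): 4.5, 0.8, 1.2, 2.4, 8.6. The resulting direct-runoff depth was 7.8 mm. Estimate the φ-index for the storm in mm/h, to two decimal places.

φ ≈ 2.65 mm/h

Only the 2 blocks with intensity above φ contribute runoff: 4.5, 8.6 mm/h.
Σ(I−φ)·Δt = d  ⇒  (4.5+8.6 − 2φ)·1 = 7.8
φ = (13.10 − 7.8/1) / 2 = 2.65 mm/h.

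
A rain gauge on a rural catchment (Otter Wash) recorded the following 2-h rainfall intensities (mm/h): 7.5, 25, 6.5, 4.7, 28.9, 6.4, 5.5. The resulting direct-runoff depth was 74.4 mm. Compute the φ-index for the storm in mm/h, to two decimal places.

Only the 2 blocks with intensity above φ contribute runoff: 25, 28.9 mm/h.
Σ(I−φ)·Δt = d  ⇒  (25+28.9 − 2φ)·2 = 74.4
φ = (53.90 − 74.4/2) / 2 = 8.35 mm/h.

φ ≈ 8.35 mm/h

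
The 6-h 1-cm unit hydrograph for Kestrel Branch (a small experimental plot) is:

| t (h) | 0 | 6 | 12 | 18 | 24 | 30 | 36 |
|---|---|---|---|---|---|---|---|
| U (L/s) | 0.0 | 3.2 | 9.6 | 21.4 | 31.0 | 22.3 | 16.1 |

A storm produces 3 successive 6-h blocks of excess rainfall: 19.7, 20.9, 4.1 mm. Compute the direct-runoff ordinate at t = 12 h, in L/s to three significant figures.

By discrete convolution, Q_j = Σ (P_i / 10 mm) · U_{j−i}.
At t = 12 h (j=2): Q = (19.7/10)·9.6 + (20.9/10)·3.2 + (4.1/10)·0.0 = 25.6 L/s.

Q ≈ 25.6 L/s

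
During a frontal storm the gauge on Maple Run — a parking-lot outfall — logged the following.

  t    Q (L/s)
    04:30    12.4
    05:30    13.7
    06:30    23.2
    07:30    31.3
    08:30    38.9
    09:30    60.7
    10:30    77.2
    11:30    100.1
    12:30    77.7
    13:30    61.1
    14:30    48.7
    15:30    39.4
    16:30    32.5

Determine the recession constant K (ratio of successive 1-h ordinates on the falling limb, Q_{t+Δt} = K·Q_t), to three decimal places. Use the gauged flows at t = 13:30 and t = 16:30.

Using the recession-limb readings at t = 13:30 and t = 16:30: Q falls from 61.1 to 32.5 L/s over 3 intervals.
K = (Q₂/Q₁)^(1/3) = (32.5/61.1)^(1/3) = 0.810.

K ≈ 0.810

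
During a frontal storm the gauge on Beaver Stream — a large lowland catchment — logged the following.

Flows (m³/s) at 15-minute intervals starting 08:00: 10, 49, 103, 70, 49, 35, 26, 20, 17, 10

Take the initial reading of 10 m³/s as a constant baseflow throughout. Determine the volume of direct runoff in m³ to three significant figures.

V ≈ 2.60 × 10^5 m³

Direct-runoff ordinates (Q − Q_b): 0.0, 39.0, 93.0, 60.0, 39.0, 25.0, 16.0, 10.0, 7.0, 0.0 m³/s.
ΣQ_DR = 289.0 m³/s.
With Δt = 0.25 h = 900 s, V = ΣQ_DR · Δt = 289.0 × 900 = 2.60 × 10^5 m³.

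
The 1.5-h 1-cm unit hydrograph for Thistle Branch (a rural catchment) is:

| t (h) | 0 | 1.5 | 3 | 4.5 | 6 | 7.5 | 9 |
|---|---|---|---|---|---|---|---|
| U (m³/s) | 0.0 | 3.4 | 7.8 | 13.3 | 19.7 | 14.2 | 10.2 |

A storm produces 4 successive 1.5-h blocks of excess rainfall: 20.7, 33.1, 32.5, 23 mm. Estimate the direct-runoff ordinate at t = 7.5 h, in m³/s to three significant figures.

Q ≈ 156 m³/s

By discrete convolution, Q_j = Σ (P_i / 10 mm) · U_{j−i}.
At t = 7.5 h (j=5): Q = (20.7/10)·14.2 + (33.1/10)·19.7 + (32.5/10)·13.3 + (23/10)·7.8 = 156 m³/s.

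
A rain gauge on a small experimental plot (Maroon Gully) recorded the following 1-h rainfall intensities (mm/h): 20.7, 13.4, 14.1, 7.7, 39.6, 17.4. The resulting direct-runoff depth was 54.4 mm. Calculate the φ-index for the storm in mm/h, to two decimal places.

Only the 5 blocks with intensity above φ contribute runoff: 20.7, 13.4, 14.1, 39.6, 17.4 mm/h.
Σ(I−φ)·Δt = d  ⇒  (20.7+13.4+14.1+39.6+17.4 − 5φ)·1 = 54.4
φ = (105.2 − 54.4/1) / 5 = 10.16 mm/h.

φ ≈ 10.16 mm/h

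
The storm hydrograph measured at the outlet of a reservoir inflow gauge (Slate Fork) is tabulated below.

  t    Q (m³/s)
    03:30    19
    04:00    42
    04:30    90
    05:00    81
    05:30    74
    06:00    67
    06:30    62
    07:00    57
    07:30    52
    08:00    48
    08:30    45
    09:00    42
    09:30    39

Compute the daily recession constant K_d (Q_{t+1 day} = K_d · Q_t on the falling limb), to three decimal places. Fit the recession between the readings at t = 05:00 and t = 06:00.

Between t = 05:00 and t = 06:00 the flow falls from 81 to 67 m³/s over 2×0.5 h = 1 h.
Per-interval ratio K = (67/81)^(1/2) = 0.9095; K_d = K^(24/0.5) = 0.011.

K_d ≈ 0.011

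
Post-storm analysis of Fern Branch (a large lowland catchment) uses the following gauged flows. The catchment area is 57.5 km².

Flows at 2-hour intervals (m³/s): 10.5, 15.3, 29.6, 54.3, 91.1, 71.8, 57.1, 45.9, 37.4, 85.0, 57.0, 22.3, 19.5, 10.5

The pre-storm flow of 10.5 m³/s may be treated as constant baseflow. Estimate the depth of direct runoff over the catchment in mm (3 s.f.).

Direct runoff: 0.0, 4.8, 19.1, 43.8, 80.6, 61.3, 46.6, 35.4, 26.9, 74.5, 46.5, 11.8, 9.0, 0.0 m³/s; ΣQ_DR = 460.3 m³/s.
V = ΣQ_DR · Δt = 460.3 × 7200 s = 3.314 × 10^6 m³.
Over A = 57.5 km², depth = V / A = 57.6 mm.

d ≈ 57.6 mm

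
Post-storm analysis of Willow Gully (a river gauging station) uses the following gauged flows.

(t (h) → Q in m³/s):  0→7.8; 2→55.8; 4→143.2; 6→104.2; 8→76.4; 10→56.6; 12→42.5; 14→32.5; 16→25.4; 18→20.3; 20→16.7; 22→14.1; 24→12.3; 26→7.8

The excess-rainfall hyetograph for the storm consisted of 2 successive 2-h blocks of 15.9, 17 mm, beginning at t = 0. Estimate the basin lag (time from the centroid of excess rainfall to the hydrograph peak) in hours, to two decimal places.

Centroid of excess rainfall: t_c = Σ P_i·t̄_i / ΣP_i = 2.0334 h (block centres at 1, 3 h).
Hydrograph peak occurs at t = 4 h, so basin lag t_L = 4 − 2.0334 = 1.97 h.

t_L ≈ 1.97 h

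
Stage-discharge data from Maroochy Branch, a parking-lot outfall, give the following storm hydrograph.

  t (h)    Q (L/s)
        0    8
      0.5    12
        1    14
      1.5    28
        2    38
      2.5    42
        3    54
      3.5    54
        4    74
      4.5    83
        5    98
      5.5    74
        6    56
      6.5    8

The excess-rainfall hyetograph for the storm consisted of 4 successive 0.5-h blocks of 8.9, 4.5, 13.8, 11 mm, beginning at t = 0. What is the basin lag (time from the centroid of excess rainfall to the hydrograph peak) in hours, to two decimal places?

Centroid of excess rainfall: t_c = Σ P_i·t̄_i / ΣP_i = 1.1021 h (block centres at 0.25, 0.75, 1.25, 1.75 h).
Hydrograph peak occurs at t = 5 h, so basin lag t_L = 5 − 1.1021 = 3.90 h.

t_L ≈ 3.90 h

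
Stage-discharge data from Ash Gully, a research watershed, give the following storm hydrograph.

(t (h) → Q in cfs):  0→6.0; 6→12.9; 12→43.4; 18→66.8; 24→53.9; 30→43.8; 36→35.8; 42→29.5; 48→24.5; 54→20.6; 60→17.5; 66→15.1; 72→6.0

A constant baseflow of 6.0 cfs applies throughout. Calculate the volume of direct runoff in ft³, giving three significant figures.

Direct-runoff ordinates (Q − Q_b): 0.0, 6.9, 37.4, 60.8, 47.9, 37.8, 29.8, 23.5, 18.5, 14.6, 11.5, 9.1, 0.0 cfs.
ΣQ_DR = 297.8 cfs.
With Δt = 6 h = 21600 s, V = ΣQ_DR · Δt = 297.8 × 21600 = 6.43 × 10^6 ft³.

V ≈ 6.43 × 10^6 ft³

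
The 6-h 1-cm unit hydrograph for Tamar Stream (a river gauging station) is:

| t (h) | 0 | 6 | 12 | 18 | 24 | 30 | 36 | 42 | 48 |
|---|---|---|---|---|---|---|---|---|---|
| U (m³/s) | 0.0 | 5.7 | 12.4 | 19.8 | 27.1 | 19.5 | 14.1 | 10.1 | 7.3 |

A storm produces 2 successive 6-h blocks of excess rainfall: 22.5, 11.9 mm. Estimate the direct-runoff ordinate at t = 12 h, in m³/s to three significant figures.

By discrete convolution, Q_j = Σ (P_i / 10 mm) · U_{j−i}.
At t = 12 h (j=2): Q = (22.5/10)·12.4 + (11.9/10)·5.7 = 34.7 m³/s.

Q ≈ 34.7 m³/s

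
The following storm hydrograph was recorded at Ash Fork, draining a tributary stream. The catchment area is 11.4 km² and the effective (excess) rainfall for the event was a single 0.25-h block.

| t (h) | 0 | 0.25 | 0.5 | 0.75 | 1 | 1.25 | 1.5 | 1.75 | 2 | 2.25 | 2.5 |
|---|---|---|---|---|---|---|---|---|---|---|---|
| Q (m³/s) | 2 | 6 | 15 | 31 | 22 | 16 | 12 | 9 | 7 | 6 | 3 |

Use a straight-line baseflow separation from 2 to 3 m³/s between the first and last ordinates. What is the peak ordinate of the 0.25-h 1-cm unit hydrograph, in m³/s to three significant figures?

Direct runoff: 0.00, 3.90, 12.80, 28.70, 19.60, 13.50, 9.40, 6.30, 4.20, 3.10, 0.00 m³/s; ΣQ_DR = 101.5 m³/s, peak = 28.70 m³/s.
Runoff depth d = ΣQ_DR·Δt / A = 101.5 × 900 / (11.4 km²) = 8.013 mm.
The 1-cm UH is the DRH scaled by (10 mm)/d, so U_p = 28.70 × 10/8.013 = 35.8 m³/s.

U_p ≈ 35.8 m³/s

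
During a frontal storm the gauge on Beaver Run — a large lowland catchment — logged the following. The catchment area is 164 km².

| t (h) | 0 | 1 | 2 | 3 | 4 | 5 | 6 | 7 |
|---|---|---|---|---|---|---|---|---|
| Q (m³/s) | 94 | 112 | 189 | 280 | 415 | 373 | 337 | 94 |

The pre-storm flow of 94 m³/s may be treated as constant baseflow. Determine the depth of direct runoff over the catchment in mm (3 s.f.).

d ≈ 25.1 mm

Direct runoff: 0.0, 18.0, 95.0, 186.0, 321.0, 279.0, 243.0, 0.0 m³/s; ΣQ_DR = 1142 m³/s.
V = ΣQ_DR · Δt = 1142 × 3600 s = 4.111 × 10^6 m³.
Over A = 164 km², depth = V / A = 25.1 mm.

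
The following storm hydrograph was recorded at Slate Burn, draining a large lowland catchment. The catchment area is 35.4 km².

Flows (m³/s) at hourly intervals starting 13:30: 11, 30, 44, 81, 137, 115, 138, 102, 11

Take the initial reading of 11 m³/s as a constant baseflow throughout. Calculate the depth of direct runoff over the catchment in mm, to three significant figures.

Direct runoff: 0.0, 19.0, 33.0, 70.0, 126.0, 104.0, 127.0, 91.0, 0.0 m³/s; ΣQ_DR = 570.0 m³/s.
V = ΣQ_DR · Δt = 570.0 × 3600 s = 2.052 × 10^6 m³.
Over A = 35.4 km², depth = V / A = 58.0 mm.

d ≈ 58.0 mm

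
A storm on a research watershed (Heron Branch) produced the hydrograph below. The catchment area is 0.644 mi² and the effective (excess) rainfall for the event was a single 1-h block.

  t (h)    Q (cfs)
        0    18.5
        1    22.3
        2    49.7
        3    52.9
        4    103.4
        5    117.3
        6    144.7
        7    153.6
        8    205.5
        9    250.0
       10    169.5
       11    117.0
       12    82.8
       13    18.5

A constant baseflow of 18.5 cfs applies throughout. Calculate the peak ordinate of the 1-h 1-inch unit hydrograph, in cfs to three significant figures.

U_p ≈ 77.2 cfs

Direct runoff: 0.0, 3.8, 31.2, 34.4, 84.9, 98.8, 126.2, 135.1, 187.0, 231.5, 151.0, 98.5, 64.3, 0.0 cfs; ΣQ_DR = 1247 cfs, peak = 231.5 cfs.
Runoff depth d = ΣQ_DR·Δt / A = 1247 × 3600 / (0.644 mi²) = 3.000 in.
The 1-inch UH is the DRH scaled by (1 in)/d, so U_p = 231.5 × 1/3.000 = 77.2 cfs.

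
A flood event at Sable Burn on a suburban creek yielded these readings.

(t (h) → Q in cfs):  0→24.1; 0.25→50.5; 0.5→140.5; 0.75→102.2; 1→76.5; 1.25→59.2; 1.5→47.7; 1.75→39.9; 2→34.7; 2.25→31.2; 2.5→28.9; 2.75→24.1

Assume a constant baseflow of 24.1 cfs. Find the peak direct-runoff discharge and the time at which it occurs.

Subtracting baseflow gives direct-runoff ordinates: 0.0, 26.4, 116.4, 78.1, 52.4, 35.1, 23.6, 15.8, 10.6, 7.1, 4.8, 0.0 cfs.
The maximum is 116.4 cfs, occurring at the reading for t = 0.5 h.

Q_p = 116.4 cfs at t = 0.5 h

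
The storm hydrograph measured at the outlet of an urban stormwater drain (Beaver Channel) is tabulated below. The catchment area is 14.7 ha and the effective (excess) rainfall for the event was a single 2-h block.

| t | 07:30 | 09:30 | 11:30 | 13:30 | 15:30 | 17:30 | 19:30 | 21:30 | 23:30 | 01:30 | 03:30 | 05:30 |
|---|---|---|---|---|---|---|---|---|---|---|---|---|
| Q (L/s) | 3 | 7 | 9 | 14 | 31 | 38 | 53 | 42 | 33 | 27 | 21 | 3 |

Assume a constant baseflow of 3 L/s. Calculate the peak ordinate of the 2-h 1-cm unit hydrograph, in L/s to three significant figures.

Direct runoff: 0.0, 4.0, 6.0, 11.0, 28.0, 35.0, 50.0, 39.0, 30.0, 24.0, 18.0, 0.0 L/s; ΣQ_DR = 245.0 L/s, peak = 50.0 L/s.
Runoff depth d = ΣQ_DR·Δt / A = 245.0 × 7200 / (14.7 ha) = 12.00 mm.
The 1-cm UH is the DRH scaled by (10 mm)/d, so U_p = 50.0 × 10/12.00 = 41.7 L/s.

U_p ≈ 41.7 L/s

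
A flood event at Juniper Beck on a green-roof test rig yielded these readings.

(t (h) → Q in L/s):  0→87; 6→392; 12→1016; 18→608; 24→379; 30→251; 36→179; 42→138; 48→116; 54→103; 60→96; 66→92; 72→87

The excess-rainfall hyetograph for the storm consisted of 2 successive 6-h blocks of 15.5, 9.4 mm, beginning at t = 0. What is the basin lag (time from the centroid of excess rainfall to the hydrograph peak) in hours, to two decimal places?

t_L ≈ 6.73 h

Centroid of excess rainfall: t_c = Σ P_i·t̄_i / ΣP_i = 5.2651 h (block centres at 3, 9 h).
Hydrograph peak occurs at t = 12 h, so basin lag t_L = 12 − 5.2651 = 6.73 h.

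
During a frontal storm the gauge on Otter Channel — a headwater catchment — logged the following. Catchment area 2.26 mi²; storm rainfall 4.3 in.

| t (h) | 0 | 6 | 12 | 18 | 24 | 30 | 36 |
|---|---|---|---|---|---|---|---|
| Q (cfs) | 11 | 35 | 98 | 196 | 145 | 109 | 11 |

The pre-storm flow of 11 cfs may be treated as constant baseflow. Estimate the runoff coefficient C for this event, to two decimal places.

ΣQ_DR = 528.0 cfs; V = ΣQ_DR·Δt = 1.140 × 10^7 ft³.
Runoff depth d = V / A = 2.172 in.
C = d / P = 2.172 / 4.3 = 0.51.

C ≈ 0.51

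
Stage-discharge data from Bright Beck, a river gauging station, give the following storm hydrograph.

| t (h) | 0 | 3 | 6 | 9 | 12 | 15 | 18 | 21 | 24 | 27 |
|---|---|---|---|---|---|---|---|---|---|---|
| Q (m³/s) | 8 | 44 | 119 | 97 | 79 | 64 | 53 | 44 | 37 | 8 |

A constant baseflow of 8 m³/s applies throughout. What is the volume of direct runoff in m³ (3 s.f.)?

Direct-runoff ordinates (Q − Q_b): 0.0, 36.0, 111.0, 89.0, 71.0, 56.0, 45.0, 36.0, 29.0, 0.0 m³/s.
ΣQ_DR = 473.0 m³/s.
With Δt = 3 h = 10800 s, V = ΣQ_DR · Δt = 473.0 × 10800 = 5.11 × 10^6 m³.

V ≈ 5.11 × 10^6 m³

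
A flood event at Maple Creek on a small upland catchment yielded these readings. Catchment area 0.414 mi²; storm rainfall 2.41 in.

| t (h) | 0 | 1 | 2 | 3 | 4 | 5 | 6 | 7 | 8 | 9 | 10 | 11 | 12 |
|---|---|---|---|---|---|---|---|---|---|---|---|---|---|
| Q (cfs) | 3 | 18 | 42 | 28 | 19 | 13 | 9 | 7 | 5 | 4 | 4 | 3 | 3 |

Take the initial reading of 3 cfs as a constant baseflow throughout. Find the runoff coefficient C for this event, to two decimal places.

C ≈ 0.18

ΣQ_DR = 119.0 cfs; V = ΣQ_DR·Δt = 4.284 × 10^5 ft³.
Runoff depth d = V / A = 0.4454 in.
C = d / P = 0.4454 / 2.41 = 0.18.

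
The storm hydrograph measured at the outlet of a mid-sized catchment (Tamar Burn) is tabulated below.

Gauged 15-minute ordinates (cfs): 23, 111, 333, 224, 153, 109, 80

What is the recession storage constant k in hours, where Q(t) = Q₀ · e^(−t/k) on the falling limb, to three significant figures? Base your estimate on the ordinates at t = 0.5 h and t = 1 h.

On the falling limb, Q drops from 333 to 153 cfs between t = 0.5 h and t = 1 h (Δt = 0.5 h).
k = −Δt / ln(Q₂/Q₁) = −0.5 / ln(153/333) = 0.643 h.

k ≈ 0.643 h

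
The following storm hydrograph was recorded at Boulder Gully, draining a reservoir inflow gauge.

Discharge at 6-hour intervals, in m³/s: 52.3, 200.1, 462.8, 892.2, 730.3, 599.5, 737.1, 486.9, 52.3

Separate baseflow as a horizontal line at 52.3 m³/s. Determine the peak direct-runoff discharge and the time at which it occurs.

Q_p = 839.9 m³/s at t = 18 h

Subtracting baseflow gives direct-runoff ordinates: 0.0, 147.8, 410.5, 839.9, 678.0, 547.2, 684.8, 434.6, 0.0 m³/s.
The maximum is 839.9 m³/s, occurring at the reading for t = 18 h.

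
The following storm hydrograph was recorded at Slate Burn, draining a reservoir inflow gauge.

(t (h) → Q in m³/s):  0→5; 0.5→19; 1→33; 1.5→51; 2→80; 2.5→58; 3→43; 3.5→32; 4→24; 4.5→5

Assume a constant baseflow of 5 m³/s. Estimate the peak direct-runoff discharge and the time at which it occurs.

Q_p = 75.0 m³/s at t = 2 h

Subtracting baseflow gives direct-runoff ordinates: 0.0, 14.0, 28.0, 46.0, 75.0, 53.0, 38.0, 27.0, 19.0, 0.0 m³/s.
The maximum is 75.0 m³/s, occurring at the reading for t = 2 h.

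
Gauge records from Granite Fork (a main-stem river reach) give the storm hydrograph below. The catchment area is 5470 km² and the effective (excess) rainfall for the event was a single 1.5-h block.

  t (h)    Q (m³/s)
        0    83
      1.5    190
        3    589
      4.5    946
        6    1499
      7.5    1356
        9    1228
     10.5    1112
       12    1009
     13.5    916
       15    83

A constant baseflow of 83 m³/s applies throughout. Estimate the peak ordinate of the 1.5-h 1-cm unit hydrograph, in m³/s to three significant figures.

U_p ≈ 1770 m³/s

Direct runoff: 0.0, 107.0, 506.0, 863.0, 1416.0, 1273.0, 1145.0, 1029.0, 926.0, 833.0, 0.0 m³/s; ΣQ_DR = 8098 m³/s, peak = 1416.0 m³/s.
Runoff depth d = ΣQ_DR·Δt / A = 8098 × 5400 / (5470 km²) = 7.994 mm.
The 1-cm UH is the DRH scaled by (10 mm)/d, so U_p = 1416.0 × 10/7.994 = 1770 m³/s.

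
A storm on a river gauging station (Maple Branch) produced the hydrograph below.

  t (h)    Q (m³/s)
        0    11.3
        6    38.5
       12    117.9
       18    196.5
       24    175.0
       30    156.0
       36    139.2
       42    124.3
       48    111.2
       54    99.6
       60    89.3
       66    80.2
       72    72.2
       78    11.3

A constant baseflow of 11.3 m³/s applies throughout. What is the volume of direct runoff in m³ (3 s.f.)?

V ≈ 2.73 × 10^7 m³

Direct-runoff ordinates (Q − Q_b): 0.0, 27.2, 106.6, 185.2, 163.7, 144.7, 127.9, 113.0, 99.9, 88.3, 78.0, 68.9, 60.9, 0.0 m³/s.
ΣQ_DR = 1264 m³/s.
With Δt = 6 h = 21600 s, V = ΣQ_DR · Δt = 1264 × 21600 = 2.73 × 10^7 m³.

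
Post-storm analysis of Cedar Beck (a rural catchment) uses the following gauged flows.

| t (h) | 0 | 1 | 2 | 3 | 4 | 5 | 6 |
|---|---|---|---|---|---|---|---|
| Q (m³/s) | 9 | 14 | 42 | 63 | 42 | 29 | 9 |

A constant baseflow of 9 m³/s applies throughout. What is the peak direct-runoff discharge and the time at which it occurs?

Subtracting baseflow gives direct-runoff ordinates: 0.0, 5.0, 33.0, 54.0, 33.0, 20.0, 0.0 m³/s.
The maximum is 54.0 m³/s, occurring at the reading for t = 3 h.

Q_p = 54.0 m³/s at t = 3 h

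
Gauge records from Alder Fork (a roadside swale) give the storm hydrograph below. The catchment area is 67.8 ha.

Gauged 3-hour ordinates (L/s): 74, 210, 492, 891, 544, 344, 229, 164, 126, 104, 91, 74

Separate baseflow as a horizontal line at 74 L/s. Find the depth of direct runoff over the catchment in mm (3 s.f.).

d ≈ 39.1 mm

Direct runoff: 0.0, 136.0, 418.0, 817.0, 470.0, 270.0, 155.0, 90.0, 52.0, 30.0, 17.0, 0.0 L/s; ΣQ_DR = 2455 L/s.
V = ΣQ_DR · Δt = 2455 × 10800 s = 2.651 × 10^7 L.
Over A = 67.8 ha, depth = V / A = 39.1 mm.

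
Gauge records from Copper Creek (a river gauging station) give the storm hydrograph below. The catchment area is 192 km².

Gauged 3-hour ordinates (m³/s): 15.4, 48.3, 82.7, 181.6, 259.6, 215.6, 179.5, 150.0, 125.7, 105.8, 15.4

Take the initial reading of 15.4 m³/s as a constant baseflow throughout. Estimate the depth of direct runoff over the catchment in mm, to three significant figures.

Direct runoff: 0.0, 32.9, 67.3, 166.2, 244.2, 200.2, 164.1, 134.6, 110.3, 90.4, 0.0 m³/s; ΣQ_DR = 1210 m³/s.
V = ΣQ_DR · Δt = 1210 × 10800 s = 1.307 × 10^7 m³.
Over A = 192 km², depth = V / A = 68.1 mm.

d ≈ 68.1 mm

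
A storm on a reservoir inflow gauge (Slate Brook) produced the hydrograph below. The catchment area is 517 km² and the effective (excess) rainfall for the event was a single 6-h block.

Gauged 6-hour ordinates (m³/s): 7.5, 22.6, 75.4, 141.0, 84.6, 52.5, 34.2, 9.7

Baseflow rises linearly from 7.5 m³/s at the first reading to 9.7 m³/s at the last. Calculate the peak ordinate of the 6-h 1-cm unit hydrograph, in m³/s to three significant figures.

Direct runoff: 0.00, 14.79, 67.27, 132.56, 75.84, 43.43, 24.81, 0.00 m³/s; ΣQ_DR = 358.7 m³/s, peak = 132.56 m³/s.
Runoff depth d = ΣQ_DR·Δt / A = 358.7 × 21600 / (517 km²) = 14.99 mm.
The 1-cm UH is the DRH scaled by (10 mm)/d, so U_p = 132.56 × 10/14.99 = 88.5 m³/s.

U_p ≈ 88.5 m³/s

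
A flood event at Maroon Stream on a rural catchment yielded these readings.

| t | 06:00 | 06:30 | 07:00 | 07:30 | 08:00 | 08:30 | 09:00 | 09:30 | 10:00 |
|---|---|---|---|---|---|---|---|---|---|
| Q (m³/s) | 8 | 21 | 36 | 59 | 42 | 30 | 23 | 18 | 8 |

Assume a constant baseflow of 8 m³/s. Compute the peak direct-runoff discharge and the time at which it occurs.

Subtracting baseflow gives direct-runoff ordinates: 0.0, 13.0, 28.0, 51.0, 34.0, 22.0, 15.0, 10.0, 0.0 m³/s.
The maximum is 51.0 m³/s, occurring at the reading for t = 07:30.

Q_p = 51.0 m³/s at t = 07:30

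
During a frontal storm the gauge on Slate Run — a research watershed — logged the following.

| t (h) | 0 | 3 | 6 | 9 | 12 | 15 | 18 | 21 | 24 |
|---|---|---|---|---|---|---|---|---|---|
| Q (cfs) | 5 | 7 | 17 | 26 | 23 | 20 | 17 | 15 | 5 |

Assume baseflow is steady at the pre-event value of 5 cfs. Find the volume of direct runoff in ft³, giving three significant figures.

V ≈ 9.72 × 10^5 ft³

Direct-runoff ordinates (Q − Q_b): 0.0, 2.0, 12.0, 21.0, 18.0, 15.0, 12.0, 10.0, 0.0 cfs.
ΣQ_DR = 90.00 cfs.
With Δt = 3 h = 10800 s, V = ΣQ_DR · Δt = 90.00 × 10800 = 9.72 × 10^5 ft³.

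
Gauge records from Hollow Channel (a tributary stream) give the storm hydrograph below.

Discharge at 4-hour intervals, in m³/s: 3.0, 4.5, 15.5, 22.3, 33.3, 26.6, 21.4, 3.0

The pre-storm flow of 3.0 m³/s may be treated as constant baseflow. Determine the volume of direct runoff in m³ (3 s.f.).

V ≈ 1.52 × 10^6 m³

Direct-runoff ordinates (Q − Q_b): 0.0, 1.5, 12.5, 19.3, 30.3, 23.6, 18.4, 0.0 m³/s.
ΣQ_DR = 105.6 m³/s.
With Δt = 4 h = 14400 s, V = ΣQ_DR · Δt = 105.6 × 14400 = 1.52 × 10^6 m³.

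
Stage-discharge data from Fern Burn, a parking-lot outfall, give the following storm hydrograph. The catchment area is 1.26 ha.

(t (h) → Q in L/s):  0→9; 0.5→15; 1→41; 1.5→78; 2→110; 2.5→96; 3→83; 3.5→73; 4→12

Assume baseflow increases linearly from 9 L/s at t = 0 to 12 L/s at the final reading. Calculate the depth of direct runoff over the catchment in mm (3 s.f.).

d ≈ 60.4 mm

Direct runoff: 0.00, 5.62, 31.25, 67.88, 99.50, 85.12, 71.75, 61.38, 0.00 L/s; ΣQ_DR = 422.5 L/s.
V = ΣQ_DR · Δt = 422.5 × 1800 s = 7.605 × 10^5 L.
Over A = 1.26 ha, depth = V / A = 60.4 mm.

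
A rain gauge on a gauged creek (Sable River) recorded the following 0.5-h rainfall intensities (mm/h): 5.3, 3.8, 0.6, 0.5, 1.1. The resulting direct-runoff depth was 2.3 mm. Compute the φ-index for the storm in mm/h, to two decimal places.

φ ≈ 2.25 mm/h

Only the 2 blocks with intensity above φ contribute runoff: 5.3, 3.8 mm/h.
Σ(I−φ)·Δt = d  ⇒  (5.3+3.8 − 2φ)·0.5 = 2.3
φ = (9.100 − 2.3/0.5) / 2 = 2.25 mm/h.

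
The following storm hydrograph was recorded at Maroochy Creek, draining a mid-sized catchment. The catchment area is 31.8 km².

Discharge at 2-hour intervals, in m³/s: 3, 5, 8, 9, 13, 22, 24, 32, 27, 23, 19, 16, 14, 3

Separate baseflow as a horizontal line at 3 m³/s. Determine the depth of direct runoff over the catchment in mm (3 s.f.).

Direct runoff: 0.0, 2.0, 5.0, 6.0, 10.0, 19.0, 21.0, 29.0, 24.0, 20.0, 16.0, 13.0, 11.0, 0.0 m³/s; ΣQ_DR = 176.0 m³/s.
V = ΣQ_DR · Δt = 176.0 × 7200 s = 1.267 × 10^6 m³.
Over A = 31.8 km², depth = V / A = 39.8 mm.

d ≈ 39.8 mm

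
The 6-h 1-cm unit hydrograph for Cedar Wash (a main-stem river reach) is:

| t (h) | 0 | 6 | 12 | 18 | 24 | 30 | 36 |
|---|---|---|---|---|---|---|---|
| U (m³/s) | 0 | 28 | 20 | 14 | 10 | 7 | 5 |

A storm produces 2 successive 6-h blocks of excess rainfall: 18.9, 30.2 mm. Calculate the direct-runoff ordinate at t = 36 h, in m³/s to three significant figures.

By discrete convolution, Q_j = Σ (P_i / 10 mm) · U_{j−i}.
At t = 36 h (j=6): Q = (18.9/10)·5 + (30.2/10)·7 = 30.6 m³/s.

Q ≈ 30.6 m³/s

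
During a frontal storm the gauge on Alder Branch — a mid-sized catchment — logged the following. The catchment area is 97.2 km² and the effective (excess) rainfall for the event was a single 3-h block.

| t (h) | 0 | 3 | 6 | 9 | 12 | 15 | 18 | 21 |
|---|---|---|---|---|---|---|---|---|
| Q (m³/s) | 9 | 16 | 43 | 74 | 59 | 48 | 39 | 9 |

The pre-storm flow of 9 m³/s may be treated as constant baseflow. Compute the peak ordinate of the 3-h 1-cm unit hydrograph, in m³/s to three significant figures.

Direct runoff: 0.0, 7.0, 34.0, 65.0, 50.0, 39.0, 30.0, 0.0 m³/s; ΣQ_DR = 225.0 m³/s, peak = 65.0 m³/s.
Runoff depth d = ΣQ_DR·Δt / A = 225.0 × 10800 / (97.2 km²) = 25.00 mm.
The 1-cm UH is the DRH scaled by (10 mm)/d, so U_p = 65.0 × 10/25.00 = 26.0 m³/s.

U_p ≈ 26.0 m³/s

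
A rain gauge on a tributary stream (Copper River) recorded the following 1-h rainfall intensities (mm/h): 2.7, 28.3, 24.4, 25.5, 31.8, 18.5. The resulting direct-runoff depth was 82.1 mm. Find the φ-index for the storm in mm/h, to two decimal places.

φ ≈ 9.28 mm/h

Only the 5 blocks with intensity above φ contribute runoff: 28.3, 24.4, 25.5, 31.8, 18.5 mm/h.
Σ(I−φ)·Δt = d  ⇒  (28.3+24.4+25.5+31.8+18.5 − 5φ)·1 = 82.1
φ = (128.5 − 82.1/1) / 5 = 9.28 mm/h.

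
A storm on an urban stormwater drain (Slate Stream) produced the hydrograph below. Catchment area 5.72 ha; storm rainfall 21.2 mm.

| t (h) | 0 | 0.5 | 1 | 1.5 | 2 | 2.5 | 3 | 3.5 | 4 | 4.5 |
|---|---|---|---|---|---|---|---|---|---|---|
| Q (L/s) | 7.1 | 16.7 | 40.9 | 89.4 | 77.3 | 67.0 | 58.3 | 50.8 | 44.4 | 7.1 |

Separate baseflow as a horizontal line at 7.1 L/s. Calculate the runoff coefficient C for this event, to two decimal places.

C ≈ 0.58

ΣQ_DR = 388.0 L/s; V = ΣQ_DR·Δt = 6.984 × 10^5 L.
Runoff depth d = V / A = 12.21 mm.
C = d / P = 12.21 / 21.2 = 0.58.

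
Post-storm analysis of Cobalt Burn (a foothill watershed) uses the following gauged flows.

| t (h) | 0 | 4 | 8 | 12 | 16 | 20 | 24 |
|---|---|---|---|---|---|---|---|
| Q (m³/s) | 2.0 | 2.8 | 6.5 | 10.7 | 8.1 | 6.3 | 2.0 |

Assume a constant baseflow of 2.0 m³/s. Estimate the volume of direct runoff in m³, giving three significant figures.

V ≈ 3.51 × 10^5 m³

Direct-runoff ordinates (Q − Q_b): 0.0, 0.8, 4.5, 8.7, 6.1, 4.3, 0.0 m³/s.
ΣQ_DR = 24.40 m³/s.
With Δt = 4 h = 14400 s, V = ΣQ_DR · Δt = 24.40 × 14400 = 3.51 × 10^5 m³.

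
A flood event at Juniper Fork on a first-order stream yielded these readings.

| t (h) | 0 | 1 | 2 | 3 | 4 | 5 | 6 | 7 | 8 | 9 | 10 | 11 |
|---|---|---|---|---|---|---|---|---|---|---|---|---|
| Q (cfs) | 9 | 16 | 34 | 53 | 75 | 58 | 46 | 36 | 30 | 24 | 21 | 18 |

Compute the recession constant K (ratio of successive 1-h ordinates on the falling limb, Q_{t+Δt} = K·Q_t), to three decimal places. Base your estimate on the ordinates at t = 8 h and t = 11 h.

K ≈ 0.843

Using the recession-limb readings at t = 8 h and t = 11 h: Q falls from 30 to 18 cfs over 3 intervals.
K = (Q₂/Q₁)^(1/3) = (18/30)^(1/3) = 0.843.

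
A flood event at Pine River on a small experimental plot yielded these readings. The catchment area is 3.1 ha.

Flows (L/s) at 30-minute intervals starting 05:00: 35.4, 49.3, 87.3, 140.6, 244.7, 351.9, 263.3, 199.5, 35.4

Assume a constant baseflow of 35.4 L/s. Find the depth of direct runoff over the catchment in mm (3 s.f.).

d ≈ 63.2 mm

Direct runoff: 0.0, 13.9, 51.9, 105.2, 209.3, 316.5, 227.9, 164.1, 0.0 L/s; ΣQ_DR = 1089 L/s.
V = ΣQ_DR · Δt = 1089 × 1800 s = 1.960 × 10^6 L.
Over A = 3.1 ha, depth = V / A = 63.2 mm.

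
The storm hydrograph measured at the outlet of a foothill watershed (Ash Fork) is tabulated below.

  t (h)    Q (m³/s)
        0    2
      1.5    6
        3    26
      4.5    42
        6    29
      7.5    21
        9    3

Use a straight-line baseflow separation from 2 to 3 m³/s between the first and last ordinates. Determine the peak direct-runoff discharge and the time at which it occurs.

Q_p = 39.50 m³/s at t = 4.5 h

Subtracting baseflow gives direct-runoff ordinates: 0.00, 3.83, 23.67, 39.50, 26.33, 18.17, 0.00 m³/s.
The maximum is 39.50 m³/s, occurring at the reading for t = 4.5 h.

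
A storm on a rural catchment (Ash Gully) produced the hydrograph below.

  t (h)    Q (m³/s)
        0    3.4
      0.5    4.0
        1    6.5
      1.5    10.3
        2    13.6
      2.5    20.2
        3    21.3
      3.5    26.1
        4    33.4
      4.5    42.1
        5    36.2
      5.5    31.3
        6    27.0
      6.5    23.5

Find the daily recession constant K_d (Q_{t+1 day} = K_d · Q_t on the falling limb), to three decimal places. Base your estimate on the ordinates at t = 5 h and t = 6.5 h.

Between t = 5 h and t = 6.5 h the flow falls from 36.2 to 23.5 m³/s over 3×0.5 h = 1.5 h.
Per-interval ratio K = (23.5/36.2)^(1/3) = 0.8659; K_d = K^(24/0.5) = 0.001.

K_d ≈ 0.001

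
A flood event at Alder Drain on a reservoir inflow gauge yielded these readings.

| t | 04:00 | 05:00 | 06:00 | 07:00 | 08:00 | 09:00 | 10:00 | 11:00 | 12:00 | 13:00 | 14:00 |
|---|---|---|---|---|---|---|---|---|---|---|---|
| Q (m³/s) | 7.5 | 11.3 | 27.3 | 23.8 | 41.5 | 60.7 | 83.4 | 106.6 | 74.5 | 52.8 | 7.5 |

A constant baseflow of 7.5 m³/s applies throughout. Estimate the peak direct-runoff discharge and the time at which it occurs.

Subtracting baseflow gives direct-runoff ordinates: 0.0, 3.8, 19.8, 16.3, 34.0, 53.2, 75.9, 99.1, 67.0, 45.3, 0.0 m³/s.
The maximum is 99.1 m³/s, occurring at the reading for t = 11:00.

Q_p = 99.1 m³/s at t = 11:00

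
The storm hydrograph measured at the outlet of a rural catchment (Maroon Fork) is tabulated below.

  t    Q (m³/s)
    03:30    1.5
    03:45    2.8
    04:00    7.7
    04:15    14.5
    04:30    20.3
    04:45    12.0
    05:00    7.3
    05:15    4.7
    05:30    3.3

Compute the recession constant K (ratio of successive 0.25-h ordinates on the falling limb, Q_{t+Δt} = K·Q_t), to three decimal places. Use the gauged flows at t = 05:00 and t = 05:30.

Using the recession-limb readings at t = 05:00 and t = 05:30: Q falls from 7.3 to 3.3 m³/s over 2 intervals.
K = (Q₂/Q₁)^(1/2) = (3.3/7.3)^(1/2) = 0.672.

K ≈ 0.672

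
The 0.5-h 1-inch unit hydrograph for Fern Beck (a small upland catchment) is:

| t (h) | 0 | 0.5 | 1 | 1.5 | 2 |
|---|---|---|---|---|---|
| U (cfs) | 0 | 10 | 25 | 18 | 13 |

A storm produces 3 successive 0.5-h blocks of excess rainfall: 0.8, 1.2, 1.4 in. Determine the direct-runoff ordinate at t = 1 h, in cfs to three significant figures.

By discrete convolution, Q_j = Σ (P_i / 1 in) · U_{j−i}.
At t = 1 h (j=2): Q = (0.8/1)·25 + (1.2/1)·10 + (1.4/1)·0 = 32.0 cfs.

Q ≈ 32.0 cfs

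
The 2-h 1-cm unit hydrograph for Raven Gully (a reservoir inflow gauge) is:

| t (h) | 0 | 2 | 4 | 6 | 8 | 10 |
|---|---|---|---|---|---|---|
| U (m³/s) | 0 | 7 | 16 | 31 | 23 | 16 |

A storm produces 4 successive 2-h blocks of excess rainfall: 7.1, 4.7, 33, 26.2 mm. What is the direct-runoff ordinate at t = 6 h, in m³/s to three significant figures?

By discrete convolution, Q_j = Σ (P_i / 10 mm) · U_{j−i}.
At t = 6 h (j=3): Q = (7.1/10)·31 + (4.7/10)·16 + (33/10)·7 + (26.2/10)·0 = 52.6 m³/s.

Q ≈ 52.6 m³/s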